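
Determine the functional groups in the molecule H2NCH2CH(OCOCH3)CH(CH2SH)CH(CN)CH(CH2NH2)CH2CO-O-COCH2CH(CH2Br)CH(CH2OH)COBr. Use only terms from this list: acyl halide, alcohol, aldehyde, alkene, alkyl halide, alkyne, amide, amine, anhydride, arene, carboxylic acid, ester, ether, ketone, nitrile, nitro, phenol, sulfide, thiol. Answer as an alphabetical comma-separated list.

acyl halide, alcohol, alkyl halide, amine, anhydride, ester, nitrile, thiol

–NH2 on an sp³ carbon with no adjacent C=O → amine.
pendant –OC(=O)CH3: an acyloxy group → ester.
pendant –CH2SH → thiol.
pendant –C≡N: nitrile.
pendant –CH2NH2: N on sp³ C, no adjacent C=O → amine.
two acyl groups sharing one oxygen, –C(=O)–O–C(=O)– → anhydride.
pendant –CH2X: halogen on sp³ carbon → alkyl halide.
pendant –CH2OH on an sp³ backbone C → alcohol.
–C(=O)Br: carbonyl C bonded to C and to a halogen → acyl halide (not alkyl halide).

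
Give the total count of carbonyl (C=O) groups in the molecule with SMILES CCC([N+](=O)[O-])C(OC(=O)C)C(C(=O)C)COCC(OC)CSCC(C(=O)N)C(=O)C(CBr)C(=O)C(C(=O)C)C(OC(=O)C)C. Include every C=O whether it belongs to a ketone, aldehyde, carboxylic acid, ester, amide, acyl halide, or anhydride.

7

CH(OCOCH3): ester, 1 C=O (running total 1).
CH(COCH3): ketone, 1 C=O (running total 2).
CH(CONH2): amide, 1 C=O (running total 3).
CO: ketone, 1 C=O (running total 4).
CO: ketone, 1 C=O (running total 5).
CH(COCH3): ketone, 1 C=O (running total 6).
CH(OCOCH3): ester, 1 C=O (running total 7).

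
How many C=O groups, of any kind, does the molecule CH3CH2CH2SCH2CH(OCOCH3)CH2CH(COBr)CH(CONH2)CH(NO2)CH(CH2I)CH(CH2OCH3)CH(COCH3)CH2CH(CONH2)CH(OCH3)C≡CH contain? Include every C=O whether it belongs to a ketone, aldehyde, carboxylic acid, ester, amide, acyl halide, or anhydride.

CH(OCOCH3): ester, 1 C=O (running total 1).
CH(COBr): acyl halide, 1 C=O (running total 2).
CH(CONH2): amide, 1 C=O (running total 3).
CH(COCH3): ketone, 1 C=O (running total 4).
CH(CONH2): amide, 1 C=O (running total 5).

5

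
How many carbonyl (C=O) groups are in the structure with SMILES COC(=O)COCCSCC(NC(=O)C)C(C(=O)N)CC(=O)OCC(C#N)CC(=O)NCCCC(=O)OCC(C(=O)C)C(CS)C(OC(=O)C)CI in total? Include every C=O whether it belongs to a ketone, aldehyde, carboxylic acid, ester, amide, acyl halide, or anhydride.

CH3OOC: ester, 1 C=O (running total 1).
CH(NHCOCH3): amide, 1 C=O (running total 2).
CH(CONH2): amide, 1 C=O (running total 3).
CH2COOCH2: ester, 1 C=O (running total 4).
CH2CONHCH2: amide, 1 C=O (running total 5).
CH2COOCH2: ester, 1 C=O (running total 6).
CH(COCH3): ketone, 1 C=O (running total 7).
CH(OCOCH3): ester, 1 C=O (running total 8).

8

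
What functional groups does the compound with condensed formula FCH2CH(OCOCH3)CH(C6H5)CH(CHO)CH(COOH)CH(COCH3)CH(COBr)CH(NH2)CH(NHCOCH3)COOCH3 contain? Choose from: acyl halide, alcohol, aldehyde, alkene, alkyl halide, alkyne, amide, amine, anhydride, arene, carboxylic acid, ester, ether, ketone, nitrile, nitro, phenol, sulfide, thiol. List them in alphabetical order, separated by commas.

halogen on an sp³ carbon → alkyl halide.
pendant –OC(=O)CH3: an acyloxy group → ester.
pendant –C6H5: benzene ring → arene.
pendant –CHO: carbonyl C bonded to C and H → aldehyde.
pendant –COOH: carbonyl C bonded to C and –OH → carboxylic acid.
pendant –COCH3: carbonyl C bonded to two carbons → ketone.
pendant –C(=O)X: carbonyl C bonded to C and halogen → acyl halide.
–NH2 on an sp³ carbon with no adjacent C=O → amine.
pendant –NHC(=O)CH3: N bonded to a carbonyl → amide (not amine).
–C(=O)OCH3: carbonyl C bonded to C and to –OCH3 → ester (not ketone + ether).

acyl halide, aldehyde, alkyl halide, amide, amine, arene, carboxylic acid, ester, ketone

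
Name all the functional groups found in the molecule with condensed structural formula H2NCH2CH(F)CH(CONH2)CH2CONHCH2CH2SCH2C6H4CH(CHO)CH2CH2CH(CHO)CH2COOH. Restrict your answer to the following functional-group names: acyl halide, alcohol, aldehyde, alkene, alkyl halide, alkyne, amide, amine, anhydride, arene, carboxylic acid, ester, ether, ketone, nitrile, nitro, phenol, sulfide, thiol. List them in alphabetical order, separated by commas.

Working along the chain:
  H2NCH2: –NH2 on an sp³ carbon with no adjacent C=O → amine.
  CH(F): halogen on an sp³ carbon → alkyl halide.
  CH(CONH2): pendant –CONH2: carbonyl C bonded to C and N → amide.
  CH2CONHCH2: –C(=O)–N– linkage → amide (the N is not an amine).
  CH2SCH2: C–S–C linkage → sulfide (thioether).
  C6H4: para-disubstituted benzene ring → arene.
  CH(CHO): pendant –CHO: carbonyl C bonded to C and H → aldehyde.
  CH(CHO): pendant –CHO: carbonyl C bonded to C and H → aldehyde.
  COOH: –COOH: carbonyl C bonded to –OH and C → carboxylic acid (the –OH is not a separate alcohol).

aldehyde, alkyl halide, amide, amine, arene, carboxylic acid, sulfide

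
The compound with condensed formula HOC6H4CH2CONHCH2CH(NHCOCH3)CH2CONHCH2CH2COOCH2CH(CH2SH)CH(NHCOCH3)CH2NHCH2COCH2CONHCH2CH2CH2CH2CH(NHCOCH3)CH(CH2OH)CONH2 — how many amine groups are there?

–OH attached directly to an aromatic ring → phenol (not alcohol); the ring itself is an arene.
–C(=O)–N– linkage → amide (the N is not an amine).
pendant –NHC(=O)CH3: N bonded to a carbonyl → amide (not amine).
–C(=O)–N– linkage → amide (the N is not an amine).
–C(=O)–O–C with C on the carbonyl side → ester.
pendant –CH2SH → thiol.
pendant –NHC(=O)CH3: N bonded to a carbonyl → amide (not amine).
C–N–C with sp³ carbons and no adjacent C=O → amine (secondary).
–C(=O)– with carbon on both sides → ketone.
–C(=O)–N– linkage → amide (the N is not an amine).
pendant –NHC(=O)CH3: N bonded to a carbonyl → amide (not amine).
pendant –CH2OH on an sp³ backbone C → alcohol.
–C(=O)NH2: carbonyl C bonded to C and to N → amide (the N is not a separate amine).
Amine appears at: CH2NHCH2 → 1.

1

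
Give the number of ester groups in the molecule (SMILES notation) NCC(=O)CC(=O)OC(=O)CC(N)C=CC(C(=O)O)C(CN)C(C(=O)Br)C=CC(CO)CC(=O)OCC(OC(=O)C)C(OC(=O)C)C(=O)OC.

–NH2 on an sp³ carbon with no adjacent C=O → amine.
–C(=O)– with carbon on both sides → ketone.
two acyl groups sharing one oxygen, –C(=O)–O–C(=O)– → anhydride.
–NH2 on an sp³ carbon with no adjacent C=O → amine.
C=C double bond → alkene.
pendant –COOH: carbonyl C bonded to C and –OH → carboxylic acid.
pendant –CH2NH2: N on sp³ C, no adjacent C=O → amine.
pendant –C(=O)X: carbonyl C bonded to C and halogen → acyl halide.
C=C double bond → alkene.
pendant –CH2OH on an sp³ backbone C → alcohol.
–C(=O)–O–C with C on the carbonyl side → ester.
pendant –OC(=O)CH3: an acyloxy group → ester.
pendant –OC(=O)CH3: an acyloxy group → ester.
–C(=O)OCH3: carbonyl C bonded to C and to –OCH3 → ester (not ketone + ether).
Ester appears at: CH2COOCH2, CH(OCOCH3), CH(OCOCH3), COOCH3 → 4.

4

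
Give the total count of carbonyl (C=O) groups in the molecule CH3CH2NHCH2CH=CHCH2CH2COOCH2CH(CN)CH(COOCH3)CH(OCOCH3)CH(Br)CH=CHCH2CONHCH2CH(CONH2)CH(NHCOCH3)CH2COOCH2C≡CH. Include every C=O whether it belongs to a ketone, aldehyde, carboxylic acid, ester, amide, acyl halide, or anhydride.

7

CH2COOCH2: ester, 1 C=O (running total 1).
CH(COOCH3): ester, 1 C=O (running total 2).
CH(OCOCH3): ester, 1 C=O (running total 3).
CH2CONHCH2: amide, 1 C=O (running total 4).
CH(CONH2): amide, 1 C=O (running total 5).
CH(NHCOCH3): amide, 1 C=O (running total 6).
CH2COOCH2: ester, 1 C=O (running total 7).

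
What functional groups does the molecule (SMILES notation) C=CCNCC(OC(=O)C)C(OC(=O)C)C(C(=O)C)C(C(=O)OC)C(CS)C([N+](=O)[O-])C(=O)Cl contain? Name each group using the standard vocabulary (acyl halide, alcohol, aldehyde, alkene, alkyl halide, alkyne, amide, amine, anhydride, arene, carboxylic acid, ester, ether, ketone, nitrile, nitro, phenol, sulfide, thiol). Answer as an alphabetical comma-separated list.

C=C double bond → alkene.
C–N–C with sp³ carbons and no adjacent C=O → amine (secondary).
pendant –OC(=O)CH3: an acyloxy group → ester.
pendant –OC(=O)CH3: an acyloxy group → ester.
pendant –COCH3: carbonyl C bonded to two carbons → ketone.
pendant –COOCH3: carbonyl C bonded to C and –OCH3 → ester.
pendant –CH2SH → thiol.
–NO2 on an sp³ carbon → nitro (the N=O is not a carbonyl).
–C(=O)Cl: carbonyl C bonded to C and to a halogen → acyl halide (not alkyl halide).

acyl halide, alkene, amine, ester, ketone, nitro, thiol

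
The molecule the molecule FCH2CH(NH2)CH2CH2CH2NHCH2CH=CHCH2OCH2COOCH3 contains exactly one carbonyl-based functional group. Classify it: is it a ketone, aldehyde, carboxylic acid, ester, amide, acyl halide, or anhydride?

ester

The carbonyl is in the COOCH3 segment: –C(=O)OCH3: carbonyl C bonded to C and to –OCH3 → ester (not ketone + ether).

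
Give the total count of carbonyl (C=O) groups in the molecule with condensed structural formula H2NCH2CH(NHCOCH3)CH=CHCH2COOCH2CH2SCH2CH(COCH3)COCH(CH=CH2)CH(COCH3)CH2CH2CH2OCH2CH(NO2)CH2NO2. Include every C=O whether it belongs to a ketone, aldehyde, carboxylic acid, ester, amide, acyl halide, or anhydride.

5

CH(NHCOCH3): amide, 1 C=O (running total 1).
CH2COOCH2: ester, 1 C=O (running total 2).
CH(COCH3): ketone, 1 C=O (running total 3).
CO: ketone, 1 C=O (running total 4).
CH(COCH3): ketone, 1 C=O (running total 5).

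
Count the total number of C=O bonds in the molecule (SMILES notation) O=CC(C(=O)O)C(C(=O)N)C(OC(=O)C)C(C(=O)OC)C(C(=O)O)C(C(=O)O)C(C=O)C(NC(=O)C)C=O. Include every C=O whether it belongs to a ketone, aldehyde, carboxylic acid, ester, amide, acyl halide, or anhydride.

10

OHC: aldehyde, 1 C=O (running total 1).
CH(COOH): carboxylic acid, 1 C=O (running total 2).
CH(CONH2): amide, 1 C=O (running total 3).
CH(OCOCH3): ester, 1 C=O (running total 4).
CH(COOCH3): ester, 1 C=O (running total 5).
CH(COOH): carboxylic acid, 1 C=O (running total 6).
CH(COOH): carboxylic acid, 1 C=O (running total 7).
CH(CHO): aldehyde, 1 C=O (running total 8).
CH(NHCOCH3): amide, 1 C=O (running total 9).
CHO: aldehyde, 1 C=O (running total 10).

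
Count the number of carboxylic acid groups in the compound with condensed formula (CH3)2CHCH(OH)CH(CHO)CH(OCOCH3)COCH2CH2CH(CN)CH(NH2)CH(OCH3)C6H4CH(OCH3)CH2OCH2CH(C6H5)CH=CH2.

0

Reading the structure from left to right:
  CH(OH): –OH on an sp³ carbon → alcohol (secondary).
  CH(CHO): pendant –CHO: carbonyl C bonded to C and H → aldehyde.
  CH(OCOCH3): pendant –OC(=O)CH3: an acyloxy group → ester.
  CO: –C(=O)– with carbon on both sides → ketone.
  CH(CN): pendant –C≡N: nitrile.
  CH(NH2): –NH2 on an sp³ carbon with no adjacent C=O → amine.
  CH(OCH3): pendant –OCH3: C–O–C with sp³ C, no adjacent C=O → ether.
  C6H4: para-disubstituted benzene ring → arene.
  CH(OCH3): pendant –OCH3: C–O–C with sp³ C, no adjacent C=O → ether.
  CH2OCH2: C–O–C with sp³ carbons on both sides and no adjacent C=O → ether.
  CH(C6H5): pendant –C6H5: benzene ring → arene.
  CH=CH2: C=C double bond → alkene.
No segment is a carboxylic acid: CH(OH) is alcohol, not carboxylic acid; CH(CHO) is aldehyde, not carboxylic acid; CH(OCOCH3) is ester, not carboxylic acid. → 0.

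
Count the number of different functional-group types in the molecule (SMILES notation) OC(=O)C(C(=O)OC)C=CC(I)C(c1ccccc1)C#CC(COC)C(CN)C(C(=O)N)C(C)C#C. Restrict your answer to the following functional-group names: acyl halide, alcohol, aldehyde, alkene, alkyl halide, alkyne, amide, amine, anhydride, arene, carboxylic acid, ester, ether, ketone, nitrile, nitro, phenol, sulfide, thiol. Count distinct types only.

–COOH: carbonyl C bonded to –OH and C → carboxylic acid (the –OH is not a separate alcohol).
pendant –COOCH3: carbonyl C bonded to C and –OCH3 → ester.
C=C double bond → alkene.
halogen on an sp³ carbon → alkyl halide.
pendant –C6H5: benzene ring → arene.
C≡C triple bond → alkyne.
pendant –CH2OCH3: C–O–C linkage → ether.
pendant –CH2NH2: N on sp³ C, no adjacent C=O → amine.
pendant –CONH2: carbonyl C bonded to C and N → amide.
C≡C triple bond → alkyne.
Distinct types present: alkene, alkyl halide, alkyne, amide, amine, arene, carboxylic acid, ester, ether.

9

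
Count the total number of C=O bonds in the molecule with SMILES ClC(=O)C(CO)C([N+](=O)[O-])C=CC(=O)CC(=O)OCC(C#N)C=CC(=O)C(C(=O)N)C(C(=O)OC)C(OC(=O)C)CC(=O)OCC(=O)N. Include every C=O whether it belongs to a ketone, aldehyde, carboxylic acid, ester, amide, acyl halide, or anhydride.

9

ClCO: acyl halide, 1 C=O (running total 1).
CO: ketone, 1 C=O (running total 2).
CH2COOCH2: ester, 1 C=O (running total 3).
CO: ketone, 1 C=O (running total 4).
CH(CONH2): amide, 1 C=O (running total 5).
CH(COOCH3): ester, 1 C=O (running total 6).
CH(OCOCH3): ester, 1 C=O (running total 7).
CH2COOCH2: ester, 1 C=O (running total 8).
CONH2: amide, 1 C=O (running total 9).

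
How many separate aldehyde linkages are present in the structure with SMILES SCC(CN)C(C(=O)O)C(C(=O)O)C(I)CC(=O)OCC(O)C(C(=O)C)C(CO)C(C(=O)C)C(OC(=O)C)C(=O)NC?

0

Working along the chain:
  HSCH2: –SH on an sp³ carbon → thiol.
  CH(CH2NH2): pendant –CH2NH2: N on sp³ C, no adjacent C=O → amine.
  CH(COOH): pendant –COOH: carbonyl C bonded to C and –OH → carboxylic acid.
  CH(COOH): pendant –COOH: carbonyl C bonded to C and –OH → carboxylic acid.
  CH(I): halogen on an sp³ carbon → alkyl halide.
  CH2COOCH2: –C(=O)–O–C with C on the carbonyl side → ester.
  CH(OH): –OH on an sp³ carbon → alcohol (secondary).
  CH(COCH3): pendant –COCH3: carbonyl C bonded to two carbons → ketone.
  CH(CH2OH): pendant –CH2OH on an sp³ backbone C → alcohol.
  CH(COCH3): pendant –COCH3: carbonyl C bonded to two carbons → ketone.
  CH(OCOCH3): pendant –OC(=O)CH3: an acyloxy group → ester.
  CONHCH3: –C(=O)NHCH3: carbonyl C bonded to C and to N → amide (the N is not an amine).
No segment is a aldehyde: CH(COOH) is carboxylic acid, not aldehyde; CH(COOH) is carboxylic acid, not aldehyde; CH2COOCH2 is ester, not aldehyde. → 0.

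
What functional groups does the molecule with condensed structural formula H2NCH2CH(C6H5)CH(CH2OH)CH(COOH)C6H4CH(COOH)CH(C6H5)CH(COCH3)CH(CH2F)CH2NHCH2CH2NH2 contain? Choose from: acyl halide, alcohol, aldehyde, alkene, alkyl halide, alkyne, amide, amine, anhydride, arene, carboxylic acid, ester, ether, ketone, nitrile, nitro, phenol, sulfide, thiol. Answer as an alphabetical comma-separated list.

alcohol, alkyl halide, amine, arene, carboxylic acid, ketone

–NH2 on an sp³ carbon with no adjacent C=O → amine.
pendant –C6H5: benzene ring → arene.
pendant –CH2OH on an sp³ backbone C → alcohol.
pendant –COOH: carbonyl C bonded to C and –OH → carboxylic acid.
para-disubstituted benzene ring → arene.
pendant –COOH: carbonyl C bonded to C and –OH → carboxylic acid.
pendant –C6H5: benzene ring → arene.
pendant –COCH3: carbonyl C bonded to two carbons → ketone.
pendant –CH2X: halogen on sp³ carbon → alkyl halide.
C–N–C with sp³ carbons and no adjacent C=O → amine (secondary).
–NH2 on an sp³ carbon with no adjacent C=O → amine.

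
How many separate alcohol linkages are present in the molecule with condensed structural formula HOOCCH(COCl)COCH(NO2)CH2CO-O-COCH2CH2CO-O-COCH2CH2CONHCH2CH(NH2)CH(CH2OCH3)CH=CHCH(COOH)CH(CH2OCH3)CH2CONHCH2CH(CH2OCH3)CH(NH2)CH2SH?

0

–COOH: carbonyl C bonded to –OH and C → carboxylic acid (the –OH is not a separate alcohol).
pendant –C(=O)X: carbonyl C bonded to C and halogen → acyl halide.
–C(=O)– with carbon on both sides → ketone.
–NO2 on an sp³ carbon → nitro (the N=O is not a carbonyl).
two acyl groups sharing one oxygen, –C(=O)–O–C(=O)– → anhydride.
two acyl groups sharing one oxygen, –C(=O)–O–C(=O)– → anhydride.
–C(=O)–N– linkage → amide (the N is not an amine).
–NH2 on an sp³ carbon with no adjacent C=O → amine.
pendant –CH2OCH3: C–O–C linkage → ether.
C=C double bond → alkene.
pendant –COOH: carbonyl C bonded to C and –OH → carboxylic acid.
pendant –CH2OCH3: C–O–C linkage → ether.
–C(=O)–N– linkage → amide (the N is not an amine).
pendant –CH2OCH3: C–O–C linkage → ether.
–NH2 on an sp³ carbon with no adjacent C=O → amine.
–SH on an sp³ carbon → thiol.
No segment is a alcohol: HOOC is carboxylic acid, not alcohol; CO is ketone, not alcohol; CH(CH2OCH3) is ether, not alcohol. → 0.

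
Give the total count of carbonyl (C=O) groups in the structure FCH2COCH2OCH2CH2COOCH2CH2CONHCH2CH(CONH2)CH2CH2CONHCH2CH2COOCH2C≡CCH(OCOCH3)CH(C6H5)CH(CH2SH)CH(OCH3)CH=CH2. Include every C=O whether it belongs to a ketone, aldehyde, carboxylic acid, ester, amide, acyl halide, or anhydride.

7

CO: ketone, 1 C=O (running total 1).
CH2COOCH2: ester, 1 C=O (running total 2).
CH2CONHCH2: amide, 1 C=O (running total 3).
CH(CONH2): amide, 1 C=O (running total 4).
CH2CONHCH2: amide, 1 C=O (running total 5).
CH2COOCH2: ester, 1 C=O (running total 6).
CH(OCOCH3): ester, 1 C=O (running total 7).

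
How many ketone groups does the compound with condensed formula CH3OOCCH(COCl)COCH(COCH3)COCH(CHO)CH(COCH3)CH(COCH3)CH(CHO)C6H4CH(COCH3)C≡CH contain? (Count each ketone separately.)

CH3O–C(=O)–: carbonyl C bonded to C and to –OCH3 → ester (not ketone + ether).
pendant –C(=O)X: carbonyl C bonded to C and halogen → acyl halide.
–C(=O)– with carbon on both sides → ketone.
pendant –COCH3: carbonyl C bonded to two carbons → ketone.
–C(=O)– with carbon on both sides → ketone.
pendant –CHO: carbonyl C bonded to C and H → aldehyde.
pendant –COCH3: carbonyl C bonded to two carbons → ketone.
pendant –COCH3: carbonyl C bonded to two carbons → ketone.
pendant –CHO: carbonyl C bonded to C and H → aldehyde.
para-disubstituted benzene ring → arene.
pendant –COCH3: carbonyl C bonded to two carbons → ketone.
C≡C triple bond → alkyne.
Ketone appears at: CO, CH(COCH3), CO, CH(COCH3), CH(COCH3), CH(COCH3) → 6.

6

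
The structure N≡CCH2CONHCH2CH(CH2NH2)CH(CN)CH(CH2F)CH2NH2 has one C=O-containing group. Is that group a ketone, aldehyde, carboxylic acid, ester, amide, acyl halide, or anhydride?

The carbonyl is in the CH2CONHCH2 segment: –C(=O)–N– linkage → amide (the N is not an amine).

amide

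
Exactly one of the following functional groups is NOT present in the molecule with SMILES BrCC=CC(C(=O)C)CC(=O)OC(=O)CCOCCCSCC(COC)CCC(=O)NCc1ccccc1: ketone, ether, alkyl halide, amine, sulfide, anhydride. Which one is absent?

ether: present (CH2OCH2 — C–O–C with sp³ carbons on both sides and no adjacent C=O → ether).
anhydride: present (CH2CO-O-COCH2 — two acyl groups sharing one oxygen, –C(=O)–O–C(=O)– → anhydride).
ketone: present (CH(COCH3) — pendant –COCH3: carbonyl C bonded to two carbons → ketone).
alkyl halide: present (BrCH2 — halogen on an sp³ carbon → alkyl halide).
sulfide: present (CH2SCH2 — C–S–C linkage → sulfide (thioether)).
amine: absent. In CH2CONHCH2, the nitrogen is bonded directly to a carbonyl carbon, making it part of an amide, not a free amine.

amine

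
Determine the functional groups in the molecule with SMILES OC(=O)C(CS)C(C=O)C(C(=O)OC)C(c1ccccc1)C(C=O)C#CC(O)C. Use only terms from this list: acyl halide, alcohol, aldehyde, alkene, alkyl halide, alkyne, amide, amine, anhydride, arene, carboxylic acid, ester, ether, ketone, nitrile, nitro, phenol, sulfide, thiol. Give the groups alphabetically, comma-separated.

alcohol, aldehyde, alkyne, arene, carboxylic acid, ester, thiol

–COOH: carbonyl C bonded to –OH and C → carboxylic acid (the –OH is not a separate alcohol).
pendant –CH2SH → thiol.
pendant –CHO: carbonyl C bonded to C and H → aldehyde.
pendant –COOCH3: carbonyl C bonded to C and –OCH3 → ester.
pendant –C6H5: benzene ring → arene.
pendant –CHO: carbonyl C bonded to C and H → aldehyde.
C≡C triple bond → alkyne.
–OH on an sp³ carbon → alcohol (secondary).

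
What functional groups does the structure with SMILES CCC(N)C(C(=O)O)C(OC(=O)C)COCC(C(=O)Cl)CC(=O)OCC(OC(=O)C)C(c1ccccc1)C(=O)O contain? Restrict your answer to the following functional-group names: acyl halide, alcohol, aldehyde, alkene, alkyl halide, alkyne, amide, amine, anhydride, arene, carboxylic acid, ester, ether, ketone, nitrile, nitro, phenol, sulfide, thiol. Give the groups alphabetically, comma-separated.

–NH2 on an sp³ carbon with no adjacent C=O → amine.
pendant –COOH: carbonyl C bonded to C and –OH → carboxylic acid.
pendant –OC(=O)CH3: an acyloxy group → ester.
C–O–C with sp³ carbons on both sides and no adjacent C=O → ether.
pendant –C(=O)X: carbonyl C bonded to C and halogen → acyl halide.
–C(=O)–O–C with C on the carbonyl side → ester.
pendant –OC(=O)CH3: an acyloxy group → ester.
pendant –C6H5: benzene ring → arene.
–COOH: carbonyl C bonded to –OH and C → carboxylic acid (the –OH is not a separate alcohol).

acyl halide, amine, arene, carboxylic acid, ester, ether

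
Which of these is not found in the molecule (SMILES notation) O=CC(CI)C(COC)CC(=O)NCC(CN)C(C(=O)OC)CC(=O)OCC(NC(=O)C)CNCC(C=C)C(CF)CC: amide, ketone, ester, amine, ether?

ketone

ether: present (CH(CH2OCH3) — pendant –CH2OCH3: C–O–C linkage → ether).
ester: present (CH(COOCH3) — pendant –COOCH3: carbonyl C bonded to C and –OCH3 → ester).
amide: present (CH2CONHCH2 — –C(=O)–N– linkage → amide (the N is not an amine)).
amine: present (CH(CH2NH2) — pendant –CH2NH2: N on sp³ C, no adjacent C=O → amine).
ketone: absent. In each of CH(COOCH3) and CH2COOCH2, the C=O is bonded to an –O–C group, which defines an ester, not a ketone. In each of CH2CONHCH2 and CH(NHCOCH3), the C=O is bonded to nitrogen, which defines an amide, not a ketone. In OHC, the carbonyl carbon carries an H, so it is an aldehyde, not a ketone.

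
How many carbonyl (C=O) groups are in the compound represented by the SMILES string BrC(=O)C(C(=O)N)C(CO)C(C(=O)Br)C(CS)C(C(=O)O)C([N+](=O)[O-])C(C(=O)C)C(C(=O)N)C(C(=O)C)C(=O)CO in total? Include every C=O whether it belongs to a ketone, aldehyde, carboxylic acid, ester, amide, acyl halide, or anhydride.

BrCO: acyl halide, 1 C=O (running total 1).
CH(CONH2): amide, 1 C=O (running total 2).
CH(COBr): acyl halide, 1 C=O (running total 3).
CH(COOH): carboxylic acid, 1 C=O (running total 4).
CH(COCH3): ketone, 1 C=O (running total 5).
CH(CONH2): amide, 1 C=O (running total 6).
CH(COCH3): ketone, 1 C=O (running total 7).
CO: ketone, 1 C=O (running total 8).

8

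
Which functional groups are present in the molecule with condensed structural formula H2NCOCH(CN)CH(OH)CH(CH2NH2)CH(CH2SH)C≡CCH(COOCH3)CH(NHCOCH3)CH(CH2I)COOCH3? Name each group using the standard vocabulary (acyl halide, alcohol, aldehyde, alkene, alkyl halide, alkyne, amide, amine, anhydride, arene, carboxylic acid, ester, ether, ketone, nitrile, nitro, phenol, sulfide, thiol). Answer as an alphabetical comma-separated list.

alcohol, alkyl halide, alkyne, amide, amine, ester, nitrile, thiol

–C(=O)NH2: carbonyl C bonded to C and to N → amide (the N is not a separate amine).
pendant –C≡N: nitrile.
–OH on an sp³ carbon → alcohol (secondary).
pendant –CH2NH2: N on sp³ C, no adjacent C=O → amine.
pendant –CH2SH → thiol.
C≡C triple bond → alkyne.
pendant –COOCH3: carbonyl C bonded to C and –OCH3 → ester.
pendant –NHC(=O)CH3: N bonded to a carbonyl → amide (not amine).
pendant –CH2X: halogen on sp³ carbon → alkyl halide.
–C(=O)OCH3: carbonyl C bonded to C and to –OCH3 → ester (not ketone + ether).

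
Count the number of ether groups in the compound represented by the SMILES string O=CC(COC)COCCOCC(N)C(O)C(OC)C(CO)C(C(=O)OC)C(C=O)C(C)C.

Reading the structure from left to right:
  OHC: terminal –CHO: carbonyl C bonded to H and C → aldehyde.
  CH(CH2OCH3): pendant –CH2OCH3: C–O–C linkage → ether.
  CH2OCH2: C–O–C with sp³ carbons on both sides and no adjacent C=O → ether.
  CH2OCH2: C–O–C with sp³ carbons on both sides and no adjacent C=O → ether.
  CH(NH2): –NH2 on an sp³ carbon with no adjacent C=O → amine.
  CH(OH): –OH on an sp³ carbon → alcohol (secondary).
  CH(OCH3): pendant –OCH3: C–O–C with sp³ C, no adjacent C=O → ether.
  CH(CH2OH): pendant –CH2OH on an sp³ backbone C → alcohol.
  CH(COOCH3): pendant –COOCH3: carbonyl C bonded to C and –OCH3 → ester.
  CH(CHO): pendant –CHO: carbonyl C bonded to C and H → aldehyde.
Ether appears at: CH(CH2OCH3), CH2OCH2, CH2OCH2, CH(OCH3) → 4.

4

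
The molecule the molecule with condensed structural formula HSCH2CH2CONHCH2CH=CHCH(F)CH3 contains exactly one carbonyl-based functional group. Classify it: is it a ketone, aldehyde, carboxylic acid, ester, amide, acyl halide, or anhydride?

The carbonyl is in the CH2CONHCH2 segment: –C(=O)–N– linkage → amide (the N is not an amine).

amide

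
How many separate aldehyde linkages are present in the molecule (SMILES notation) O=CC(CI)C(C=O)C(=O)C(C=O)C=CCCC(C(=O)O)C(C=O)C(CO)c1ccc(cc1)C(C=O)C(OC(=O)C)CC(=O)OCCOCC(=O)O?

terminal –CHO: carbonyl C bonded to H and C → aldehyde.
pendant –CH2X: halogen on sp³ carbon → alkyl halide.
pendant –CHO: carbonyl C bonded to C and H → aldehyde.
–C(=O)– with carbon on both sides → ketone.
pendant –CHO: carbonyl C bonded to C and H → aldehyde.
C=C double bond → alkene.
pendant –COOH: carbonyl C bonded to C and –OH → carboxylic acid.
pendant –CHO: carbonyl C bonded to C and H → aldehyde.
pendant –CH2OH on an sp³ backbone C → alcohol.
para-disubstituted benzene ring → arene.
pendant –CHO: carbonyl C bonded to C and H → aldehyde.
pendant –OC(=O)CH3: an acyloxy group → ester.
–C(=O)–O–C with C on the carbonyl side → ester.
C–O–C with sp³ carbons on both sides and no adjacent C=O → ether.
–COOH: carbonyl C bonded to –OH and C → carboxylic acid (the –OH is not a separate alcohol).
Aldehyde appears at: OHC, CH(CHO), CH(CHO), CH(CHO), CH(CHO) → 5.

5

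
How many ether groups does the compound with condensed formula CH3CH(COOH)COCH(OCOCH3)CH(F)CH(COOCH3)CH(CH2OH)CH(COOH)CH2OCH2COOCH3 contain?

1

pendant –COOH: carbonyl C bonded to C and –OH → carboxylic acid.
–C(=O)– with carbon on both sides → ketone.
pendant –OC(=O)CH3: an acyloxy group → ester.
halogen on an sp³ carbon → alkyl halide.
pendant –COOCH3: carbonyl C bonded to C and –OCH3 → ester.
pendant –CH2OH on an sp³ backbone C → alcohol.
pendant –COOH: carbonyl C bonded to C and –OH → carboxylic acid.
C–O–C with sp³ carbons on both sides and no adjacent C=O → ether.
–C(=O)OCH3: carbonyl C bonded to C and to –OCH3 → ester (not ketone + ether).
Ether appears at: CH2OCH2 → 1.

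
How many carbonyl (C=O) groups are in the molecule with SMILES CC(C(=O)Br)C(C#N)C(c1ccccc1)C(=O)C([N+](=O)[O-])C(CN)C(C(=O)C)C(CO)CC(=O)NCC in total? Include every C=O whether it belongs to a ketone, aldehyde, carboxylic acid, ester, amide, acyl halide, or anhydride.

4

CH(COBr): acyl halide, 1 C=O (running total 1).
CO: ketone, 1 C=O (running total 2).
CH(COCH3): ketone, 1 C=O (running total 3).
CH2CONHCH2: amide, 1 C=O (running total 4).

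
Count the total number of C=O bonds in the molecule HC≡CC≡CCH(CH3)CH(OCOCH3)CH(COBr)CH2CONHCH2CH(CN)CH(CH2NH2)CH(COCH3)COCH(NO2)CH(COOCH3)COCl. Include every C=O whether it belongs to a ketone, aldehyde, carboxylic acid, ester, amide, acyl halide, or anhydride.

7

CH(OCOCH3): ester, 1 C=O (running total 1).
CH(COBr): acyl halide, 1 C=O (running total 2).
CH2CONHCH2: amide, 1 C=O (running total 3).
CH(COCH3): ketone, 1 C=O (running total 4).
CO: ketone, 1 C=O (running total 5).
CH(COOCH3): ester, 1 C=O (running total 6).
COCl: acyl halide, 1 C=O (running total 7).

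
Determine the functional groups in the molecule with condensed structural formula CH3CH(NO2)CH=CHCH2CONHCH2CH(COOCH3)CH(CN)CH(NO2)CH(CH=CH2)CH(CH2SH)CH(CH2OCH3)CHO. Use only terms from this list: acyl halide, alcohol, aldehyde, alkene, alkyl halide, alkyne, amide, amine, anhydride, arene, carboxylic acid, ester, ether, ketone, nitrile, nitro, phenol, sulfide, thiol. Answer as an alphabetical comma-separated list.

aldehyde, alkene, amide, ester, ether, nitrile, nitro, thiol

Reading the structure from left to right:
  CH(NO2): –NO2 on an sp³ carbon → nitro (the N=O is not a carbonyl).
  CH=CH: C=C double bond → alkene.
  CH2CONHCH2: –C(=O)–N– linkage → amide (the N is not an amine).
  CH(COOCH3): pendant –COOCH3: carbonyl C bonded to C and –OCH3 → ester.
  CH(CN): pendant –C≡N: nitrile.
  CH(NO2): –NO2 on an sp³ carbon → nitro (the N=O is not a carbonyl).
  CH(CH=CH2): pendant –CH=CH2: C=C double bond → alkene.
  CH(CH2SH): pendant –CH2SH → thiol.
  CH(CH2OCH3): pendant –CH2OCH3: C–O–C linkage → ether.
  CHO: terminal –CHO: carbonyl C bonded to H and C → aldehyde.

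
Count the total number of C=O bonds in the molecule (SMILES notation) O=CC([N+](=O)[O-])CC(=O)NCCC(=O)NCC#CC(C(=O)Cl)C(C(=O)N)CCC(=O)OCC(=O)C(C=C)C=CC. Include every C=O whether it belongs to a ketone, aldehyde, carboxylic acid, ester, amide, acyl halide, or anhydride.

7

OHC: aldehyde, 1 C=O (running total 1).
CH2CONHCH2: amide, 1 C=O (running total 2).
CH2CONHCH2: amide, 1 C=O (running total 3).
CH(COCl): acyl halide, 1 C=O (running total 4).
CH(CONH2): amide, 1 C=O (running total 5).
CH2COOCH2: ester, 1 C=O (running total 6).
CO: ketone, 1 C=O (running total 7).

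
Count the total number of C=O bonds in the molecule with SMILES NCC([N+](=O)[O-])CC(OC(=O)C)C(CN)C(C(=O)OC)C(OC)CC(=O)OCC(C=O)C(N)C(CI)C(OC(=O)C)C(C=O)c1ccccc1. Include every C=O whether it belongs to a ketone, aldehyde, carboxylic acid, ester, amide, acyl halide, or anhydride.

CH(OCOCH3): ester, 1 C=O (running total 1).
CH(COOCH3): ester, 1 C=O (running total 2).
CH2COOCH2: ester, 1 C=O (running total 3).
CH(CHO): aldehyde, 1 C=O (running total 4).
CH(OCOCH3): ester, 1 C=O (running total 5).
CH(CHO): aldehyde, 1 C=O (running total 6).

6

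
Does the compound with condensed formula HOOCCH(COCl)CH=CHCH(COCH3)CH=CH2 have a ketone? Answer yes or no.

yes

Reading the structure from left to right:
  HOOC: –COOH: carbonyl C bonded to –OH and C → carboxylic acid (the –OH is not a separate alcohol).
  CH(COCl): pendant –C(=O)X: carbonyl C bonded to C and halogen → acyl halide.
  CH=CH: C=C double bond → alkene.
  CH(COCH3): pendant –COCH3: carbonyl C bonded to two carbons → ketone.
  CH=CH2: C=C double bond → alkene.
The CH(COCH3) segment supplies the ketone: pendant –COCH3: carbonyl C bonded to two carbons → ketone.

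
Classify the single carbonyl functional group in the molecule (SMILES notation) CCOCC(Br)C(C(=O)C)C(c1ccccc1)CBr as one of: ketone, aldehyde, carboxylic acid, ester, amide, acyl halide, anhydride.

The carbonyl is in the CH(COCH3) segment: pendant –COCH3: carbonyl C bonded to two carbons → ketone.

ketone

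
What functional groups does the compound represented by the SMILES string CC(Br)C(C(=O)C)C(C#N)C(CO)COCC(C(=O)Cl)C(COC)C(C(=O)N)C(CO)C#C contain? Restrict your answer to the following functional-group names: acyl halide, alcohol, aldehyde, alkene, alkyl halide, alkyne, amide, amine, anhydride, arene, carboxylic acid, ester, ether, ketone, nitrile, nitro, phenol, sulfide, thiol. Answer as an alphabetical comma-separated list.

acyl halide, alcohol, alkyl halide, alkyne, amide, ether, ketone, nitrile

halogen on an sp³ carbon → alkyl halide.
pendant –COCH3: carbonyl C bonded to two carbons → ketone.
pendant –C≡N: nitrile.
pendant –CH2OH on an sp³ backbone C → alcohol.
C–O–C with sp³ carbons on both sides and no adjacent C=O → ether.
pendant –C(=O)X: carbonyl C bonded to C and halogen → acyl halide.
pendant –CH2OCH3: C–O–C linkage → ether.
pendant –CONH2: carbonyl C bonded to C and N → amide.
pendant –CH2OH on an sp³ backbone C → alcohol.
C≡C triple bond → alkyne.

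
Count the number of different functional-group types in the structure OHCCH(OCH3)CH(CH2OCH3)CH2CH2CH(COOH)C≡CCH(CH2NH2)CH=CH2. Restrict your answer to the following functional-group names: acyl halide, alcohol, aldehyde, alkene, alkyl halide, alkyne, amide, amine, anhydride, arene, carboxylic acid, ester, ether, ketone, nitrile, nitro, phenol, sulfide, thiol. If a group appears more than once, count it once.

Working along the chain:
  OHC: terminal –CHO: carbonyl C bonded to H and C → aldehyde.
  CH(OCH3): pendant –OCH3: C–O–C with sp³ C, no adjacent C=O → ether.
  CH(CH2OCH3): pendant –CH2OCH3: C–O–C linkage → ether.
  CH(COOH): pendant –COOH: carbonyl C bonded to C and –OH → carboxylic acid.
  C≡C: C≡C triple bond → alkyne.
  CH(CH2NH2): pendant –CH2NH2: N on sp³ C, no adjacent C=O → amine.
  CH=CH2: C=C double bond → alkene.
Distinct types present: aldehyde, alkene, alkyne, amine, carboxylic acid, ether.

6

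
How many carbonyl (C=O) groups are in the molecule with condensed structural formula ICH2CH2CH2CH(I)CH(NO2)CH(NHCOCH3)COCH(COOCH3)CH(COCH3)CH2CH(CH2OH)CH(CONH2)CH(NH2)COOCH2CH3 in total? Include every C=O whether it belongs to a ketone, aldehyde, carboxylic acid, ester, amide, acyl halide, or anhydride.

CH(NHCOCH3): amide, 1 C=O (running total 1).
CO: ketone, 1 C=O (running total 2).
CH(COOCH3): ester, 1 C=O (running total 3).
CH(COCH3): ketone, 1 C=O (running total 4).
CH(CONH2): amide, 1 C=O (running total 5).
COOCH2CH3: ester, 1 C=O (running total 6).

6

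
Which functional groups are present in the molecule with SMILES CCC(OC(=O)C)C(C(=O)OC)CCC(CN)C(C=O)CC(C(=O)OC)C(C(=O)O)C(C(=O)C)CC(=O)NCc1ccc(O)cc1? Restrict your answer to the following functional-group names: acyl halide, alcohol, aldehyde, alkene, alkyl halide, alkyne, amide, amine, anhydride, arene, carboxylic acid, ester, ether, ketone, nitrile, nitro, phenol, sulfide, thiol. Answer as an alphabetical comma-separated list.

Working along the chain:
  CH(OCOCH3): pendant –OC(=O)CH3: an acyloxy group → ester.
  CH(COOCH3): pendant –COOCH3: carbonyl C bonded to C and –OCH3 → ester.
  CH(CH2NH2): pendant –CH2NH2: N on sp³ C, no adjacent C=O → amine.
  CH(CHO): pendant –CHO: carbonyl C bonded to C and H → aldehyde.
  CH(COOCH3): pendant –COOCH3: carbonyl C bonded to C and –OCH3 → ester.
  CH(COOH): pendant –COOH: carbonyl C bonded to C and –OH → carboxylic acid.
  CH(COCH3): pendant –COCH3: carbonyl C bonded to two carbons → ketone.
  CH2CONHCH2: –C(=O)–N– linkage → amide (the N is not an amine).
  C6H4OH: –OH attached directly to an aromatic ring → phenol (not alcohol); the ring itself is an arene.

aldehyde, amide, amine, arene, carboxylic acid, ester, ketone, phenol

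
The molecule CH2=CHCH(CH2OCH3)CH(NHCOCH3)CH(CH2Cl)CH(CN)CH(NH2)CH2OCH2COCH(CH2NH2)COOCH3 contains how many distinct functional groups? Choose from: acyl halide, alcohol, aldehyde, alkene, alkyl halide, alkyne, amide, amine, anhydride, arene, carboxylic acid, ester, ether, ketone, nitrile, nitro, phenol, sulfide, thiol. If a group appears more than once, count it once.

8

Taking each segment in turn:
  CH2=CH: C=C double bond → alkene.
  CH(CH2OCH3): pendant –CH2OCH3: C–O–C linkage → ether.
  CH(NHCOCH3): pendant –NHC(=O)CH3: N bonded to a carbonyl → amide (not amine).
  CH(CH2Cl): pendant –CH2X: halogen on sp³ carbon → alkyl halide.
  CH(CN): pendant –C≡N: nitrile.
  CH(NH2): –NH2 on an sp³ carbon with no adjacent C=O → amine.
  CH2OCH2: C–O–C with sp³ carbons on both sides and no adjacent C=O → ether.
  CO: –C(=O)– with carbon on both sides → ketone.
  CH(CH2NH2): pendant –CH2NH2: N on sp³ C, no adjacent C=O → amine.
  COOCH3: –C(=O)OCH3: carbonyl C bonded to C and to –OCH3 → ester (not ketone + ether).
Distinct types present: alkene, alkyl halide, amide, amine, ester, ether, ketone, nitrile.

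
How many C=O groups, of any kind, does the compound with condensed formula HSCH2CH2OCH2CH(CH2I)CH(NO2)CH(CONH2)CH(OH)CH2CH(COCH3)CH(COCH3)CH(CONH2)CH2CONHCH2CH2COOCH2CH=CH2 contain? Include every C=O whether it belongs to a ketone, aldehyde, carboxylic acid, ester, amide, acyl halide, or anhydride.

6

CH(CONH2): amide, 1 C=O (running total 1).
CH(COCH3): ketone, 1 C=O (running total 2).
CH(COCH3): ketone, 1 C=O (running total 3).
CH(CONH2): amide, 1 C=O (running total 4).
CH2CONHCH2: amide, 1 C=O (running total 5).
CH2COOCH2: ester, 1 C=O (running total 6).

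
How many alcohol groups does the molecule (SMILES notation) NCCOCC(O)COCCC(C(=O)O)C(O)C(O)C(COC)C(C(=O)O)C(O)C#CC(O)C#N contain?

Working along the chain:
  H2NCH2: –NH2 on an sp³ carbon with no adjacent C=O → amine.
  CH2OCH2: C–O–C with sp³ carbons on both sides and no adjacent C=O → ether.
  CH(OH): –OH on an sp³ carbon → alcohol (secondary).
  CH2OCH2: C–O–C with sp³ carbons on both sides and no adjacent C=O → ether.
  CH(COOH): pendant –COOH: carbonyl C bonded to C and –OH → carboxylic acid.
  CH(OH): –OH on an sp³ carbon → alcohol (secondary).
  CH(OH): –OH on an sp³ carbon → alcohol (secondary).
  CH(CH2OCH3): pendant –CH2OCH3: C–O–C linkage → ether.
  CH(COOH): pendant –COOH: carbonyl C bonded to C and –OH → carboxylic acid.
  CH(OH): –OH on an sp³ carbon → alcohol (secondary).
  C≡C: C≡C triple bond → alkyne.
  CH(OH): –OH on an sp³ carbon → alcohol (secondary).
  CN: –C≡N: carbon triple-bonded to nitrogen → nitrile.
Alcohol appears at: CH(OH), CH(OH), CH(OH), CH(OH), CH(OH) → 5.

5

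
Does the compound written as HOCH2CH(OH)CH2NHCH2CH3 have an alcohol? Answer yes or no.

HO– on an sp³ carbon → alcohol.
–OH on an sp³ carbon → alcohol (secondary).
C–N–C with sp³ carbons and no adjacent C=O → amine (secondary).
The HOCH2 segment supplies the alcohol: HO– on an sp³ carbon → alcohol.

yes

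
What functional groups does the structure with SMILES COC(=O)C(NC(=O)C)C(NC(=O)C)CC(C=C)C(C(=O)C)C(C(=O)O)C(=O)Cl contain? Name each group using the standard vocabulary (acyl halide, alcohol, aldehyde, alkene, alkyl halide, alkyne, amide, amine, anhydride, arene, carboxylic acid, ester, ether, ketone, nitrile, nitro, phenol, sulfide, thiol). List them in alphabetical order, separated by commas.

acyl halide, alkene, amide, carboxylic acid, ester, ketone

CH3O–C(=O)–: carbonyl C bonded to C and to –OCH3 → ester (not ketone + ether).
pendant –NHC(=O)CH3: N bonded to a carbonyl → amide (not amine).
pendant –NHC(=O)CH3: N bonded to a carbonyl → amide (not amine).
pendant –CH=CH2: C=C double bond → alkene.
pendant –COCH3: carbonyl C bonded to two carbons → ketone.
pendant –COOH: carbonyl C bonded to C and –OH → carboxylic acid.
–C(=O)Cl: carbonyl C bonded to C and to a halogen → acyl halide (not alkyl halide).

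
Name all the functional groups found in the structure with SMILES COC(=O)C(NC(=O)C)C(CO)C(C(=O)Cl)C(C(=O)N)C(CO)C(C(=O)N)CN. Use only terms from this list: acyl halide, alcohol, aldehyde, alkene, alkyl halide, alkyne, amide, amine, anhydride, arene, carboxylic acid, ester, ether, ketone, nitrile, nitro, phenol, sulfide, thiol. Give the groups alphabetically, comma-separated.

acyl halide, alcohol, amide, amine, ester

Taking each segment in turn:
  CH3OOC: CH3O–C(=O)–: carbonyl C bonded to C and to –OCH3 → ester (not ketone + ether).
  CH(NHCOCH3): pendant –NHC(=O)CH3: N bonded to a carbonyl → amide (not amine).
  CH(CH2OH): pendant –CH2OH on an sp³ backbone C → alcohol.
  CH(COCl): pendant –C(=O)X: carbonyl C bonded to C and halogen → acyl halide.
  CH(CONH2): pendant –CONH2: carbonyl C bonded to C and N → amide.
  CH(CH2OH): pendant –CH2OH on an sp³ backbone C → alcohol.
  CH(CONH2): pendant –CONH2: carbonyl C bonded to C and N → amide.
  CH2NH2: –NH2 on an sp³ carbon with no adjacent C=O → amine.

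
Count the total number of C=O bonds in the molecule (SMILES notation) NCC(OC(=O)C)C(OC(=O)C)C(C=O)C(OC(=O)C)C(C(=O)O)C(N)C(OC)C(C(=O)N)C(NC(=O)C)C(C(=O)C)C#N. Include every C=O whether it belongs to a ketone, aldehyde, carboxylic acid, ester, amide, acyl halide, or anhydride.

8

CH(OCOCH3): ester, 1 C=O (running total 1).
CH(OCOCH3): ester, 1 C=O (running total 2).
CH(CHO): aldehyde, 1 C=O (running total 3).
CH(OCOCH3): ester, 1 C=O (running total 4).
CH(COOH): carboxylic acid, 1 C=O (running total 5).
CH(CONH2): amide, 1 C=O (running total 6).
CH(NHCOCH3): amide, 1 C=O (running total 7).
CH(COCH3): ketone, 1 C=O (running total 8).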